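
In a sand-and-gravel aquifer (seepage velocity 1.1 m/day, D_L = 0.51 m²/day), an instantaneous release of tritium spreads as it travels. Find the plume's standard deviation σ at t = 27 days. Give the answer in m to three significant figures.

5.25 m

Dispersive spreading gives a Gaussian with σ² = 2Dt; advection only shifts the center.
σ = √(2 × 0.51 × 27) = 5.25 m.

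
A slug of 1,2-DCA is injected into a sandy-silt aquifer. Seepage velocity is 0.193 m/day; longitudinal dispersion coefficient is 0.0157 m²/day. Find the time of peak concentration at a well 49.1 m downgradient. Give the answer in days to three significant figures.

254 days

For the 1D instantaneous-source solution, setting ∂C/∂t = 0 at fixed x gives v²t² + 2Dt − x² = 0, so t = (√(D² + v²x²) − D)/v².
√(D² + v²x²) = √(0.0157² + 0.193² × 49.1²) = 9.476; v² = 0.037249.
t = (9.476 − 0.0157)/0.037249 = 254 days (vs. the pure-advection estimate x/v = 254 d).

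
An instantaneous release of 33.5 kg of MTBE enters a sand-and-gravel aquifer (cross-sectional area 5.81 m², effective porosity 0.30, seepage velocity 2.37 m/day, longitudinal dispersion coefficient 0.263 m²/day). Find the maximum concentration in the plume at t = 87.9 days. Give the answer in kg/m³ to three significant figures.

The peak of an instantaneous 1D plume sits at x = vt; there the Gaussian factor is 1 and C_max = M/(n_e·A·√(4πDt)), where n_e·A is the pore area the mass is dissolved in.
√(4πDt) = √(4π × 0.263 × 87.9) = 17.04 m, so C_max = 33.5/(0.30 × 5.81 × 17.04) = 1.13 kg/m³.

1.13 kg/m³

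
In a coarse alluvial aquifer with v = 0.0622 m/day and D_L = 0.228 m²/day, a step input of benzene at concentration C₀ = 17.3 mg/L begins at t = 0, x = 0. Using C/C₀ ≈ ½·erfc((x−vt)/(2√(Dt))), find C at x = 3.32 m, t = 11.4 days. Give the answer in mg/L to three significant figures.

2.18 mg/L

For a continuous step input, C/C₀ ≈ ½·erfc((x−vt)/(2√(Dt))).
vt = 0.0622 × 11.4 = 0.70908 m and 2√(Dt) = 2√(0.228 × 11.4) = 3.224 m.
Argument (x−vt)/(2√(Dt)) = (3.32 − 0.70908)/3.224 = 0.8098; ½·erfc(0.8098) = 0.1261.
C = 17.3 × 0.1261 = 2.18 mg/L.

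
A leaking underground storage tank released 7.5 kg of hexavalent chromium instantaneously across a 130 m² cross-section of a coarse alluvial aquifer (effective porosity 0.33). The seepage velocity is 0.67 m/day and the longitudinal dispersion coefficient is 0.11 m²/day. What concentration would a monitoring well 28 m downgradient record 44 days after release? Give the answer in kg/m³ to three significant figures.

0.0200 kg/m³

For an instantaneous plane source, C(x,t) = M/(n_e·A·√(4πDt)) · exp(−(x−vt)²/(4Dt)), with n_e·A the pore (flow) area.
Plume center vt = 0.67 × 44 = 29.48 m, so the well at 28 m is 1.48 m upgradient of the peak.
√(4πDt) = 7.799 m, giving peak height M/(n_e·A·√(4πDt)) = 7.5/(0.33 × 130 × 7.799) = 0.02242 kg/m³.
(x−vt)²/(4Dt) = (-1.48)²/(4 × 0.11 × 44) = 0.1131; exp(−0.1131) = 0.8931.
C = 0.02242 × 0.8931 = 0.0200 kg/m³.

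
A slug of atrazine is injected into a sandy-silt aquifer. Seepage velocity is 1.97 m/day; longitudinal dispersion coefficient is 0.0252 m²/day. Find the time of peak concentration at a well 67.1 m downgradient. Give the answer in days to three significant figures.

For the 1D instantaneous-source solution, setting ∂C/∂t = 0 at fixed x gives v²t² + 2Dt − x² = 0, so t = (√(D² + v²x²) − D)/v².
√(D² + v²x²) = √(0.0252² + 1.97² × 67.1²) = 132.2; v² = 3.8809.
t = (132.2 − 0.0252)/3.8809 = 34.1 days (vs. the pure-advection estimate x/v = 34.1 d).

34.1 days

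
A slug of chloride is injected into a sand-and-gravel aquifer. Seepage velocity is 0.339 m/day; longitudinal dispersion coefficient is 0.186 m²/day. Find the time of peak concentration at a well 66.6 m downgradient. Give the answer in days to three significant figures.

195 days

For the 1D instantaneous-source solution, setting ∂C/∂t = 0 at fixed x gives v²t² + 2Dt − x² = 0, so t = (√(D² + v²x²) − D)/v².
√(D² + v²x²) = √(0.186² + 0.339² × 66.6²) = 22.58; v² = 0.114921.
t = (22.58 − 0.186)/0.114921 = 195 days (vs. the pure-advection estimate x/v = 196 d).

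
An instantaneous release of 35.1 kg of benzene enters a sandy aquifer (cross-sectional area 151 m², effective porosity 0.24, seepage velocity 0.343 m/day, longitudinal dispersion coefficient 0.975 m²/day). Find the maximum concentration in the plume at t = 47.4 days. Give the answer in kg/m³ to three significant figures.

The peak of an instantaneous 1D plume sits at x = vt; there the Gaussian factor is 1 and C_max = M/(n_e·A·√(4πDt)), where n_e·A is the pore area the mass is dissolved in.
√(4πDt) = √(4π × 0.975 × 47.4) = 24.10 m, so C_max = 35.1/(0.24 × 151 × 24.10) = 0.0402 kg/m³.

0.0402 kg/m³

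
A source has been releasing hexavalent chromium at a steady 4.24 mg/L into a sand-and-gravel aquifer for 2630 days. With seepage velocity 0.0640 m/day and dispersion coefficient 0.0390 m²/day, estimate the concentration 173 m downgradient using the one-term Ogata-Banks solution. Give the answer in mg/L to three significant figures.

1.58 mg/L

For a continuous step input, C/C₀ ≈ ½·erfc((x−vt)/(2√(Dt))).
vt = 0.0640 × 2630 = 168.32 m and 2√(Dt) = 2√(0.0390 × 2630) = 20.26 m.
Argument (x−vt)/(2√(Dt)) = (173 − 168.32)/20.26 = 0.2310; ½·erfc(0.2310) = 0.3720.
C = 4.24 × 0.3720 = 1.58 mg/L.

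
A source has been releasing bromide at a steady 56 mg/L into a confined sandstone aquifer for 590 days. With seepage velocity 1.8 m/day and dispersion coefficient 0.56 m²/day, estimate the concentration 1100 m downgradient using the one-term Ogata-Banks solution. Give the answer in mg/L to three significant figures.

For a continuous step input, C/C₀ ≈ ½·erfc((x−vt)/(2√(Dt))).
vt = 1.8 × 590 = 1062 m and 2√(Dt) = 2√(0.56 × 590) = 36.35 m.
Argument (x−vt)/(2√(Dt)) = (1100 − 1062)/36.35 = 1.045; ½·erfc(1.045) = 0.06972.
C = 56 × 0.06972 = 3.90 mg/L.

3.90 mg/L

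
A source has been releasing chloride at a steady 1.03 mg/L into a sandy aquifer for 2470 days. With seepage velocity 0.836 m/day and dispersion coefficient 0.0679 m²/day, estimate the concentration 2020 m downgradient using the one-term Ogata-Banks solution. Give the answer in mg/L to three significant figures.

For a continuous step input, C/C₀ ≈ ½·erfc((x−vt)/(2√(Dt))).
vt = 0.836 × 2470 = 2064.92 m and 2√(Dt) = 2√(0.0679 × 2470) = 25.90 m.
Argument (x−vt)/(2√(Dt)) = (2020 − 2064.92)/25.90 = -1.734; ½·erfc(-1.734) = 0.9929.
C = 1.03 × 0.9929 = 1.02 mg/L.

1.02 mg/L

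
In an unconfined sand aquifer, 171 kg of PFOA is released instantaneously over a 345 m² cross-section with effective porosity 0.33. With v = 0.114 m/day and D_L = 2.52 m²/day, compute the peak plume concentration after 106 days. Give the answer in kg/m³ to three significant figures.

0.0259 kg/m³

The peak of an instantaneous 1D plume sits at x = vt; there the Gaussian factor is 1 and C_max = M/(n_e·A·√(4πDt)), where n_e·A is the pore area the mass is dissolved in.
√(4πDt) = √(4π × 2.52 × 106) = 57.94 m, so C_max = 171/(0.33 × 345 × 57.94) = 0.0259 kg/m³.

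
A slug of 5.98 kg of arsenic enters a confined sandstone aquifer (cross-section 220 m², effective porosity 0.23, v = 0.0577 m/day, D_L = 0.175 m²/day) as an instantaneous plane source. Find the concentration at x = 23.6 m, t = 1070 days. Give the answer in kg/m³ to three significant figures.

For an instantaneous plane source, C(x,t) = M/(n_e·A·√(4πDt)) · exp(−(x−vt)²/(4Dt)), with n_e·A the pore (flow) area.
Plume center vt = 0.0577 × 1070 = 61.739 m, so the well at 23.6 m is 38.139 m upgradient of the peak.
√(4πDt) = 48.51 m, giving peak height M/(n_e·A·√(4πDt)) = 5.98/(0.23 × 220 × 48.51) = 0.002436 kg/m³.
(x−vt)²/(4Dt) = (-38.139)²/(4 × 0.175 × 1070) = 1.942; exp(−1.942) = 0.1434.
C = 0.002436 × 0.1434 = 0.000349 kg/m³.

0.000349 kg/m³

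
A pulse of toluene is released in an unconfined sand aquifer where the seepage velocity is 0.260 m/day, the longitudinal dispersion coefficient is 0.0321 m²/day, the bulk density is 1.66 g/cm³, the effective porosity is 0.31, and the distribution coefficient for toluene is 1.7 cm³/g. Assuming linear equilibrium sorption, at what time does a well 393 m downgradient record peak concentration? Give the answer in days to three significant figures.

Retardation factor R = 1 + ρ_b·K_d/n = 1 + 1.66 × 1.7/0.31 = 10.10.
Sorption retards both mechanisms: v_R = v/R = 0.02574 m/day, D_R = D/R = 0.003178 m²/day.
Peak time from v_R²t² + 2D_R t − x² = 0: t = (√(D_R² + v_R²x²) − D_R)/v_R².
√(D_R² + v_R²x²) = √(0.003178² + 0.02574² × 393²) = 10.12; v_R² = 0.0006625.
t = (10.12 − 0.003178)/0.0006625 = 15300 days.

15300 days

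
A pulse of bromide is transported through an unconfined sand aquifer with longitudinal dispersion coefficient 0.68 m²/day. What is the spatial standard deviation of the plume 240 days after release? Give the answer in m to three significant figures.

18.1 m

Dispersive spreading gives a Gaussian with σ² = 2Dt; advection only shifts the center.
σ = √(2 × 0.68 × 240) = 18.1 m.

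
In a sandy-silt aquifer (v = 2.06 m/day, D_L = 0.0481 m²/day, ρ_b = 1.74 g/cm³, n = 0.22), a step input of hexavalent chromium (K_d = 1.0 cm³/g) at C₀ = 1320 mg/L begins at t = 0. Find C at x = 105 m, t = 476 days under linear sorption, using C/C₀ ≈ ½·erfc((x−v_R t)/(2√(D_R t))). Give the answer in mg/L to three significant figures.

Retardation factor R = 1 + ρ_b·K_d/n = 1 + 1.74 × 1.0/0.22 = 8.909.
Sorption retards both mechanisms: v_R = v/R = 0.2312 m/day, D_R = D/R = 0.005399 m²/day.
v_R·t = 0.2312 × 476 = 110.0512 m; 2√(D_R t) = 3.206 m; argument = (105 − 110.0512)/3.206 = -1.576.
C = C₀ × ½·erfc(-1.576) = 1320 × 0.9871 = 1300 mg/L.

1300 mg/L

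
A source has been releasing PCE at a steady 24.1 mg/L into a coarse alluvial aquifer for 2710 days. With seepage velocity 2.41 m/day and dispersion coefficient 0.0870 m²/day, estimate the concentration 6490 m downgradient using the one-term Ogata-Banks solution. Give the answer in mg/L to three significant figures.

23.4 mg/L

For a continuous step input, C/C₀ ≈ ½·erfc((x−vt)/(2√(Dt))).
vt = 2.41 × 2710 = 6531.1 m and 2√(Dt) = 2√(0.0870 × 2710) = 30.71 m.
Argument (x−vt)/(2√(Dt)) = (6490 − 6531.1)/30.71 = -1.338; ½·erfc(-1.338) = 0.9708.
C = 24.1 × 0.9708 = 23.4 mg/L.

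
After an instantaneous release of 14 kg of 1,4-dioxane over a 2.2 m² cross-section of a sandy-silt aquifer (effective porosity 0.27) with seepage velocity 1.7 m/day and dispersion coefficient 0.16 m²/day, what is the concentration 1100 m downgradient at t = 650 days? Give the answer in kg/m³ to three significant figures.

0.614 kg/m³

For an instantaneous plane source, C(x,t) = M/(n_e·A·√(4πDt)) · exp(−(x−vt)²/(4Dt)), with n_e·A the pore (flow) area.
Plume center vt = 1.7 × 650 = 1105 m, so the well at 1100 m is 5 m upgradient of the peak.
√(4πDt) = 36.15 m, giving peak height M/(n_e·A·√(4πDt)) = 14/(0.27 × 2.2 × 36.15) = 0.6520 kg/m³.
(x−vt)²/(4Dt) = (-5)²/(4 × 0.16 × 650) = 0.06010; exp(−0.06010) = 0.9417.
C = 0.6520 × 0.9417 = 0.614 kg/m³.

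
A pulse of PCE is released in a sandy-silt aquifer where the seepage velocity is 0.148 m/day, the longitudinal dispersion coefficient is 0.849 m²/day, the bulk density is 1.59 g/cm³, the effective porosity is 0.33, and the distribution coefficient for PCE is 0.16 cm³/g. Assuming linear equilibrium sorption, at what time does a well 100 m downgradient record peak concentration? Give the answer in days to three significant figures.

1130 days

Retardation factor R = 1 + ρ_b·K_d/n = 1 + 1.59 × 0.16/0.33 = 1.771.
Sorption retards both mechanisms: v_R = v/R = 0.08357 m/day, D_R = D/R = 0.4794 m²/day.
Peak time from v_R²t² + 2D_R t − x² = 0: t = (√(D_R² + v_R²x²) − D_R)/v_R².
√(D_R² + v_R²x²) = √(0.4794² + 0.08357² × 100²) = 8.371; v_R² = 0.006984.
t = (8.371 − 0.4794)/0.006984 = 1130 days.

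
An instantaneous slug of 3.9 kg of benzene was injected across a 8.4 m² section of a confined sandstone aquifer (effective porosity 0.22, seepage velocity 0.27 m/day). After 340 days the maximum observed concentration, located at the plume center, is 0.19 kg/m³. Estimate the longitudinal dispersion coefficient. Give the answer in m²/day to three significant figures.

0.0289 m²/day

At the plume center C_max = M/(n_e·A·√(4πDt)), so D = M²/(4πt·(n_e·A·C_max)²).
n_e·A·C_max = 0.22 × 8.4 × 0.19 = 0.3511 kg/m.
D = 3.9²/(4π × 340 × 0.3511²) = 0.0289 m²/day.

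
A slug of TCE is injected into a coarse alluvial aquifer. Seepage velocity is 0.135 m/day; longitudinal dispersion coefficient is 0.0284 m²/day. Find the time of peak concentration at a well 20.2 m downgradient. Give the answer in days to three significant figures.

For the 1D instantaneous-source solution, setting ∂C/∂t = 0 at fixed x gives v²t² + 2Dt − x² = 0, so t = (√(D² + v²x²) − D)/v².
√(D² + v²x²) = √(0.0284² + 0.135² × 20.2²) = 2.727; v² = 0.018225.
t = (2.727 − 0.0284)/0.018225 = 148 days (vs. the pure-advection estimate x/v = 150 d).

148 days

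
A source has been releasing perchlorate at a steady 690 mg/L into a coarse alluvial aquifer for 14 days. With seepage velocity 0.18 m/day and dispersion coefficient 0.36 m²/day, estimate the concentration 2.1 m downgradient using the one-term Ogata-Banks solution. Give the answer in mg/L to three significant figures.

For a continuous step input, C/C₀ ≈ ½·erfc((x−vt)/(2√(Dt))).
vt = 0.18 × 14 = 2.52 m and 2√(Dt) = 2√(0.36 × 14) = 4.490 m.
Argument (x−vt)/(2√(Dt)) = (2.1 − 2.52)/4.490 = -0.09354; ½·erfc(-0.09354) = 0.5526.
C = 690 × 0.5526 = 381 mg/L.

381 mg/L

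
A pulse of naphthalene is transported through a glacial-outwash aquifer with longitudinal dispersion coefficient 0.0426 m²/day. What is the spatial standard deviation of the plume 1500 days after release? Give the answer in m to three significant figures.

11.3 m

Dispersive spreading gives a Gaussian with σ² = 2Dt; advection only shifts the center.
σ = √(2 × 0.0426 × 1500) = 11.3 m.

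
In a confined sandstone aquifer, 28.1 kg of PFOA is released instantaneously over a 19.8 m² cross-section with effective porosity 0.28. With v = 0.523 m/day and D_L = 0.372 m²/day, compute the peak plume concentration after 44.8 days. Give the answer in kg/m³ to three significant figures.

The peak of an instantaneous 1D plume sits at x = vt; there the Gaussian factor is 1 and C_max = M/(n_e·A·√(4πDt)), where n_e·A is the pore area the mass is dissolved in.
√(4πDt) = √(4π × 0.372 × 44.8) = 14.47 m, so C_max = 28.1/(0.28 × 19.8 × 14.47) = 0.350 kg/m³.

0.350 kg/m³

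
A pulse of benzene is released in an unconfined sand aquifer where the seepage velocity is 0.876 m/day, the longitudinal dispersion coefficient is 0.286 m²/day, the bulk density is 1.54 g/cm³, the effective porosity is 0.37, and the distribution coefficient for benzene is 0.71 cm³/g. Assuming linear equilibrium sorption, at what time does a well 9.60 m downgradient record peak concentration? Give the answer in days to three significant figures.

Retardation factor R = 1 + ρ_b·K_d/n = 1 + 1.54 × 0.71/0.37 = 3.955.
Sorption retards both mechanisms: v_R = v/R = 0.2215 m/day, D_R = D/R = 0.07231 m²/day.
Peak time from v_R²t² + 2D_R t − x² = 0: t = (√(D_R² + v_R²x²) − D_R)/v_R².
√(D_R² + v_R²x²) = √(0.07231² + 0.2215² × 9.60²) = 2.128; v_R² = 0.04906.
t = (2.128 − 0.07231)/0.04906 = 41.9 days.

41.9 days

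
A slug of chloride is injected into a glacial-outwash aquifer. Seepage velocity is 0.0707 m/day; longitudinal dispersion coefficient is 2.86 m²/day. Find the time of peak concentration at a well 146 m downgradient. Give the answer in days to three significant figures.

For the 1D instantaneous-source solution, setting ∂C/∂t = 0 at fixed x gives v²t² + 2Dt − x² = 0, so t = (√(D² + v²x²) − D)/v².
√(D² + v²x²) = √(2.86² + 0.0707² × 146²) = 10.71; v² = 0.00499849.
t = (10.71 − 2.86)/0.00499849 = 1570 days (vs. the pure-advection estimate x/v = 2070 d).

1570 days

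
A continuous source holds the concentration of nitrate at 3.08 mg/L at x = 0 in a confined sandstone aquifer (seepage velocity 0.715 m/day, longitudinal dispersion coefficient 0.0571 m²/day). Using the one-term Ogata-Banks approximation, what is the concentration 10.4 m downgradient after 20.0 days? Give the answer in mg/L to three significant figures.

For a continuous step input, C/C₀ ≈ ½·erfc((x−vt)/(2√(Dt))).
vt = 0.715 × 20.0 = 14.3 m and 2√(Dt) = 2√(0.0571 × 20.0) = 2.137 m.
Argument (x−vt)/(2√(Dt)) = (10.4 − 14.3)/2.137 = -1.825; ½·erfc(-1.825) = 0.9951.
C = 3.08 × 0.9951 = 3.06 mg/L.

3.06 mg/L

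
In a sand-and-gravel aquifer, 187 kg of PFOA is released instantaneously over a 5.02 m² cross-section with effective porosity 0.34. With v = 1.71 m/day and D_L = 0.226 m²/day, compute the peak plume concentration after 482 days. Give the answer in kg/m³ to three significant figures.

2.96 kg/m³

The peak of an instantaneous 1D plume sits at x = vt; there the Gaussian factor is 1 and C_max = M/(n_e·A·√(4πDt)), where n_e·A is the pore area the mass is dissolved in.
√(4πDt) = √(4π × 0.226 × 482) = 37.00 m, so C_max = 187/(0.34 × 5.02 × 37.00) = 2.96 kg/m³.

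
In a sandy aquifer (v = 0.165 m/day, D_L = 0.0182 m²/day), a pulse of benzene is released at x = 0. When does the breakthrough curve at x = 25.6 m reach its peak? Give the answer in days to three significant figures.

154 days

For the 1D instantaneous-source solution, setting ∂C/∂t = 0 at fixed x gives v²t² + 2Dt − x² = 0, so t = (√(D² + v²x²) − D)/v².
√(D² + v²x²) = √(0.0182² + 0.165² × 25.6²) = 4.224; v² = 0.027225.
t = (4.224 − 0.0182)/0.027225 = 154 days (vs. the pure-advection estimate x/v = 155 d).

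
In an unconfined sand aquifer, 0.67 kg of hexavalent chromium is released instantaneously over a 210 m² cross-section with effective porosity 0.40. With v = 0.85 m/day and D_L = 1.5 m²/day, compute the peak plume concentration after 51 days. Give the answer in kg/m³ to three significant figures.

0.000257 kg/m³

The peak of an instantaneous 1D plume sits at x = vt; there the Gaussian factor is 1 and C_max = M/(n_e·A·√(4πDt)), where n_e·A is the pore area the mass is dissolved in.
√(4πDt) = √(4π × 1.5 × 51) = 31.01 m, so C_max = 0.67/(0.40 × 210 × 31.01) = 0.000257 kg/m³.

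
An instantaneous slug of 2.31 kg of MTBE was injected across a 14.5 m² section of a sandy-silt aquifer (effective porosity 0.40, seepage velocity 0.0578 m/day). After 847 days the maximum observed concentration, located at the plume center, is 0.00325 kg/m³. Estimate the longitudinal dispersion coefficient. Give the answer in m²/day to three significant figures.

At the plume center C_max = M/(n_e·A·√(4πDt)), so D = M²/(4πt·(n_e·A·C_max)²).
n_e·A·C_max = 0.40 × 14.5 × 0.00325 = 0.01885 kg/m.
D = 2.31²/(4π × 847 × 0.01885²) = 1.41 m²/day.

1.41 m²/day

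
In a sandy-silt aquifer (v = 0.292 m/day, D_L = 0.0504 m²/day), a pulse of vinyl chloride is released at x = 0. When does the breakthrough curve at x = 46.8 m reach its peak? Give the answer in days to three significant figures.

For the 1D instantaneous-source solution, setting ∂C/∂t = 0 at fixed x gives v²t² + 2Dt − x² = 0, so t = (√(D² + v²x²) − D)/v².
√(D² + v²x²) = √(0.0504² + 0.292² × 46.8²) = 13.67; v² = 0.085264.
t = (13.67 − 0.0504)/0.085264 = 160 days (vs. the pure-advection estimate x/v = 160 d).

160 days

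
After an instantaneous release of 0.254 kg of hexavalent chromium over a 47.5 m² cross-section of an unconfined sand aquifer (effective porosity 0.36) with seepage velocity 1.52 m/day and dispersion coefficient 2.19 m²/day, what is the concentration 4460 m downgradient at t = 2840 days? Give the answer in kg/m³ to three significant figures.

For an instantaneous plane source, C(x,t) = M/(n_e·A·√(4πDt)) · exp(−(x−vt)²/(4Dt)), with n_e·A the pore (flow) area.
Plume center vt = 1.52 × 2840 = 4316.8 m, so the well at 4460 m is 143.2 m downgradient of the peak.
√(4πDt) = 279.6 m, giving peak height M/(n_e·A·√(4πDt)) = 0.254/(0.36 × 47.5 × 279.6) = 5.313e-05 kg/m³.
(x−vt)²/(4Dt) = (143.2)²/(4 × 2.19 × 2840) = 0.8243; exp(−0.8243) = 0.4385.
C = 5.313e-05 × 0.4385 = 2.33e-05 kg/m³.

2.33e-05 kg/m³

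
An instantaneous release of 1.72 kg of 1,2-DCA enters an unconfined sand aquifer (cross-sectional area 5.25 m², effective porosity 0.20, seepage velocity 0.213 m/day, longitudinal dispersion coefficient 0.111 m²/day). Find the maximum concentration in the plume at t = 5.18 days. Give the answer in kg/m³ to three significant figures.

The peak of an instantaneous 1D plume sits at x = vt; there the Gaussian factor is 1 and C_max = M/(n_e·A·√(4πDt)), where n_e·A is the pore area the mass is dissolved in.
√(4πDt) = √(4π × 0.111 × 5.18) = 2.688 m, so C_max = 1.72/(0.20 × 5.25 × 2.688) = 0.609 kg/m³.

0.609 kg/m³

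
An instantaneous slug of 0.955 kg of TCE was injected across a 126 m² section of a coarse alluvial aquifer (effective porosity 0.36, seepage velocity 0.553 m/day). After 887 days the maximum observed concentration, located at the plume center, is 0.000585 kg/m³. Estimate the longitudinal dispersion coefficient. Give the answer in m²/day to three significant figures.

At the plume center C_max = M/(n_e·A·√(4πDt)), so D = M²/(4πt·(n_e·A·C_max)²).
n_e·A·C_max = 0.36 × 126 × 0.000585 = 0.02654 kg/m.
D = 0.955²/(4π × 887 × 0.02654²) = 0.116 m²/day.

0.116 m²/day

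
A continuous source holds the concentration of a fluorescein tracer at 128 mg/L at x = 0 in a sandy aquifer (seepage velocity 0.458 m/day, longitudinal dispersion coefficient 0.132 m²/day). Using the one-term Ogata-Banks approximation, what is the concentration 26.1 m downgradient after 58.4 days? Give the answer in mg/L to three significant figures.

For a continuous step input, C/C₀ ≈ ½·erfc((x−vt)/(2√(Dt))).
vt = 0.458 × 58.4 = 26.7472 m and 2√(Dt) = 2√(0.132 × 58.4) = 5.553 m.
Argument (x−vt)/(2√(Dt)) = (26.1 − 26.7472)/5.553 = -0.1165; ½·erfc(-0.1165) = 0.5654.
C = 128 × 0.5654 = 72.4 mg/L.

72.4 mg/L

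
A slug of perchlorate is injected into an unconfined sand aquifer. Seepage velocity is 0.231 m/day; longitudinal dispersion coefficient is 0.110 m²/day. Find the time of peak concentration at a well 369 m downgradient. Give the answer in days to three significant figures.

For the 1D instantaneous-source solution, setting ∂C/∂t = 0 at fixed x gives v²t² + 2Dt − x² = 0, so t = (√(D² + v²x²) − D)/v².
√(D² + v²x²) = √(0.110² + 0.231² × 369²) = 85.24; v² = 0.053361.
t = (85.24 − 0.110)/0.053361 = 1600 days (vs. the pure-advection estimate x/v = 1600 d).

1600 days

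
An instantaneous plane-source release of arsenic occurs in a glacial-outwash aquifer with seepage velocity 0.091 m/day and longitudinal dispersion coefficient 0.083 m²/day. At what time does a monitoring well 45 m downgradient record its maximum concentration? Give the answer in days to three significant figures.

485 days

For the 1D instantaneous-source solution, setting ∂C/∂t = 0 at fixed x gives v²t² + 2Dt − x² = 0, so t = (√(D² + v²x²) − D)/v².
√(D² + v²x²) = √(0.083² + 0.091² × 45²) = 4.096; v² = 0.008281.
t = (4.096 − 0.083)/0.008281 = 485 days (vs. the pure-advection estimate x/v = 495 d).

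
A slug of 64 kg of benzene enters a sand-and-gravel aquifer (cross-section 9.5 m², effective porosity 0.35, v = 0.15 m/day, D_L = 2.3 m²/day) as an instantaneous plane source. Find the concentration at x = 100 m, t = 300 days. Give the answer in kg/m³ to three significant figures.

For an instantaneous plane source, C(x,t) = M/(n_e·A·√(4πDt)) · exp(−(x−vt)²/(4Dt)), with n_e·A the pore (flow) area.
Plume center vt = 0.15 × 300 = 45 m, so the well at 100 m is 55 m downgradient of the peak.
√(4πDt) = 93.12 m, giving peak height M/(n_e·A·√(4πDt)) = 64/(0.35 × 9.5 × 93.12) = 0.2067 kg/m³.
(x−vt)²/(4Dt) = (55)²/(4 × 2.3 × 300) = 1.096; exp(−1.096) = 0.3342.
C = 0.2067 × 0.3342 = 0.0691 kg/m³.

0.0691 kg/m³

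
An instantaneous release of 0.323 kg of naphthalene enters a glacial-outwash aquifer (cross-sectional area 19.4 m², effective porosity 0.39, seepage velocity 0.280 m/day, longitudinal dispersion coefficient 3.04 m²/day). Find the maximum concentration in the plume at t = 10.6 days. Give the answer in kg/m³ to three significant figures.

0.00212 kg/m³

The peak of an instantaneous 1D plume sits at x = vt; there the Gaussian factor is 1 and C_max = M/(n_e·A·√(4πDt)), where n_e·A is the pore area the mass is dissolved in.
√(4πDt) = √(4π × 3.04 × 10.6) = 20.12 m, so C_max = 0.323/(0.39 × 19.4 × 20.12) = 0.00212 kg/m³.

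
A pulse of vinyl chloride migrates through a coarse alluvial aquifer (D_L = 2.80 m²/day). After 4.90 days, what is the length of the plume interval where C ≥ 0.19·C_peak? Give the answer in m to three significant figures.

19.1 m

The plume is Gaussian with σ = √(2Dt) = √(2 × 2.80 × 4.90) = 5.238 m.
C/C_peak = exp(−Δx²/(2σ²)) = 0.19 ⇒ Δx = σ·√(−2 ln 0.19) = 5.238 × 1.822 = 9.544 m.
Width = 2Δx = 19.1 m.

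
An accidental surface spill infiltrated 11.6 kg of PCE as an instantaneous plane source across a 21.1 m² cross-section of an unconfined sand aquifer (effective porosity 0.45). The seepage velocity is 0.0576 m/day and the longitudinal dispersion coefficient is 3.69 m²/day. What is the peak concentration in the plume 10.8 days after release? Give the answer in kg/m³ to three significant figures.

The peak of an instantaneous 1D plume sits at x = vt; there the Gaussian factor is 1 and C_max = M/(n_e·A·√(4πDt)), where n_e·A is the pore area the mass is dissolved in.
√(4πDt) = √(4π × 3.69 × 10.8) = 22.38 m, so C_max = 11.6/(0.45 × 21.1 × 22.38) = 0.0546 kg/m³.

0.0546 kg/m³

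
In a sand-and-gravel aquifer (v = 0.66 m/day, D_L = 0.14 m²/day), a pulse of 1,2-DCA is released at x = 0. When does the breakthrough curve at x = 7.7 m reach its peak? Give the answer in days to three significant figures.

11.3 days

For the 1D instantaneous-source solution, setting ∂C/∂t = 0 at fixed x gives v²t² + 2Dt − x² = 0, so t = (√(D² + v²x²) − D)/v².
√(D² + v²x²) = √(0.14² + 0.66² × 7.7²) = 5.084; v² = 0.4356.
t = (5.084 − 0.14)/0.4356 = 11.3 days (vs. the pure-advection estimate x/v = 11.7 d).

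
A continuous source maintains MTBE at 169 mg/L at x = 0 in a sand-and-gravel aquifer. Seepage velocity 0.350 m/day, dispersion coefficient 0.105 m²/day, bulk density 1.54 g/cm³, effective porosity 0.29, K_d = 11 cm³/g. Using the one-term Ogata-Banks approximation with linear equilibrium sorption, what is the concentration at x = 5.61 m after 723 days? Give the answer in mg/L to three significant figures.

Retardation factor R = 1 + ρ_b·K_d/n = 1 + 1.54 × 11/0.29 = 59.41.
Sorption retards both mechanisms: v_R = v/R = 0.005891 m/day, D_R = D/R = 0.001767 m²/day.
v_R·t = 0.005891 × 723 = 4.259193 m; 2√(D_R t) = 2.261 m; argument = (5.61 − 4.259193)/2.261 = 0.5974.
C = C₀ × ½·erfc(0.5974) = 169 × 0.1991 = 33.6 mg/L.

33.6 mg/L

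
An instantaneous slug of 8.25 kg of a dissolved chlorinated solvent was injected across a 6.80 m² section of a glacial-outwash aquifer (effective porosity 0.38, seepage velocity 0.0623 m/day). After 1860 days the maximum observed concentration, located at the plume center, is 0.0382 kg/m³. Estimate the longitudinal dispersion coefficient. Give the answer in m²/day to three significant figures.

At the plume center C_max = M/(n_e·A·√(4πDt)), so D = M²/(4πt·(n_e·A·C_max)²).
n_e·A·C_max = 0.38 × 6.80 × 0.0382 = 0.09871 kg/m.
D = 8.25²/(4π × 1860 × 0.09871²) = 0.299 m²/day.

0.299 m²/day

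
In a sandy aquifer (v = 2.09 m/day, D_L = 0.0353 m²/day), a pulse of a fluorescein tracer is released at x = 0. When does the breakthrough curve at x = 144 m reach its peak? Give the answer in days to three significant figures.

68.9 days

For the 1D instantaneous-source solution, setting ∂C/∂t = 0 at fixed x gives v²t² + 2Dt − x² = 0, so t = (√(D² + v²x²) − D)/v².
√(D² + v²x²) = √(0.0353² + 2.09² × 144²) = 301.0; v² = 4.3681.
t = (301.0 − 0.0353)/4.3681 = 68.9 days (vs. the pure-advection estimate x/v = 68.9 d).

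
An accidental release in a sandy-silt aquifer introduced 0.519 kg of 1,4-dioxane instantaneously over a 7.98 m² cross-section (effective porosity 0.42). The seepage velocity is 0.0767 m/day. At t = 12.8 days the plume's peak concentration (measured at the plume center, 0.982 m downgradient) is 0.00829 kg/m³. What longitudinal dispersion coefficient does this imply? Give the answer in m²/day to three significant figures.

At the plume center C_max = M/(n_e·A·√(4πDt)), so D = M²/(4πt·(n_e·A·C_max)²).
n_e·A·C_max = 0.42 × 7.98 × 0.00829 = 0.02778 kg/m.
D = 0.519²/(4π × 12.8 × 0.02778²) = 2.17 m²/day.

2.17 m²/day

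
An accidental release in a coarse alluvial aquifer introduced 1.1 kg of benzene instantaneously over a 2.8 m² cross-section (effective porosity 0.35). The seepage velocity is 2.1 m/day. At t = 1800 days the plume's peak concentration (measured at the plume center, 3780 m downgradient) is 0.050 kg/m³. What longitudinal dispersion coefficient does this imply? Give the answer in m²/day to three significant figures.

At the plume center C_max = M/(n_e·A·√(4πDt)), so D = M²/(4πt·(n_e·A·C_max)²).
n_e·A·C_max = 0.35 × 2.8 × 0.050 = 0.04900 kg/m.
D = 1.1²/(4π × 1800 × 0.04900²) = 0.0223 m²/day.

0.0223 m²/day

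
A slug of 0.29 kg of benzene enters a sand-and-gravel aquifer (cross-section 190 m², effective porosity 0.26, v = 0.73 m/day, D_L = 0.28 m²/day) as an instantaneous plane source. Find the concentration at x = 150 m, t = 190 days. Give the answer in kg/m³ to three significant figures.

0.000125 kg/m³

For an instantaneous plane source, C(x,t) = M/(n_e·A·√(4πDt)) · exp(−(x−vt)²/(4Dt)), with n_e·A the pore (flow) area.
Plume center vt = 0.73 × 190 = 138.7 m, so the well at 150 m is 11.3 m downgradient of the peak.
√(4πDt) = 25.86 m, giving peak height M/(n_e·A·√(4πDt)) = 0.29/(0.26 × 190 × 25.86) = 0.0002270 kg/m³.
(x−vt)²/(4Dt) = (11.3)²/(4 × 0.28 × 190) = 0.6000; exp(−0.6000) = 0.5488.
C = 0.0002270 × 0.5488 = 0.000125 kg/m³.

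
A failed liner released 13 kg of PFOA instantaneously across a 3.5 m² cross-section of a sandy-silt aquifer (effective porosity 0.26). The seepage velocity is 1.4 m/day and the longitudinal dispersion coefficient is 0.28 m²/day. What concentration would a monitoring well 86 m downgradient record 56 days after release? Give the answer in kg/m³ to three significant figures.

0.405 kg/m³

For an instantaneous plane source, C(x,t) = M/(n_e·A·√(4πDt)) · exp(−(x−vt)²/(4Dt)), with n_e·A the pore (flow) area.
Plume center vt = 1.4 × 56 = 78.4 m, so the well at 86 m is 7.6 m downgradient of the peak.
√(4πDt) = 14.04 m, giving peak height M/(n_e·A·√(4πDt)) = 13/(0.26 × 3.5 × 14.04) = 1.018 kg/m³.
(x−vt)²/(4Dt) = (7.6)²/(4 × 0.28 × 56) = 0.9209; exp(−0.9209) = 0.3982.
C = 1.018 × 0.3982 = 0.405 kg/m³.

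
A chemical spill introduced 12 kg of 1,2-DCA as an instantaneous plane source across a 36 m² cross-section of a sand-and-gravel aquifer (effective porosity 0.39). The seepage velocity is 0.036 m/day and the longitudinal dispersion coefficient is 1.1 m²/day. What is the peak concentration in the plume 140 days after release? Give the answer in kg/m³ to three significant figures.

The peak of an instantaneous 1D plume sits at x = vt; there the Gaussian factor is 1 and C_max = M/(n_e·A·√(4πDt)), where n_e·A is the pore area the mass is dissolved in.
√(4πDt) = √(4π × 1.1 × 140) = 43.99 m, so C_max = 12/(0.39 × 36 × 43.99) = 0.0194 kg/m³.

0.0194 kg/m³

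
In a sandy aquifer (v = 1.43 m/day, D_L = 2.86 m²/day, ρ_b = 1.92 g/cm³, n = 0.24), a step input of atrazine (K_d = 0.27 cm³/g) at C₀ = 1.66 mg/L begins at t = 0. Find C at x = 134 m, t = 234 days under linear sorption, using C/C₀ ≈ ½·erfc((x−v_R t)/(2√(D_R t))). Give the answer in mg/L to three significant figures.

Retardation factor R = 1 + ρ_b·K_d/n = 1 + 1.92 × 0.27/0.24 = 3.160.
Sorption retards both mechanisms: v_R = v/R = 0.4525 m/day, D_R = D/R = 0.9051 m²/day.
v_R·t = 0.4525 × 234 = 105.885 m; 2√(D_R t) = 29.11 m; argument = (134 − 105.885)/29.11 = 0.9658.
C = C₀ × ½·erfc(0.9658) = 1.66 × 0.08599 = 0.143 mg/L.

0.143 mg/L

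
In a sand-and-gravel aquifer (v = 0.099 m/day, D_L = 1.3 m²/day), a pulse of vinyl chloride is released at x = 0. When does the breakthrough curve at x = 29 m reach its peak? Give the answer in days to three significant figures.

189 days

For the 1D instantaneous-source solution, setting ∂C/∂t = 0 at fixed x gives v²t² + 2Dt − x² = 0, so t = (√(D² + v²x²) − D)/v².
√(D² + v²x²) = √(1.3² + 0.099² × 29²) = 3.152; v² = 0.009801.
t = (3.152 − 1.3)/0.009801 = 189 days (vs. the pure-advection estimate x/v = 293 d).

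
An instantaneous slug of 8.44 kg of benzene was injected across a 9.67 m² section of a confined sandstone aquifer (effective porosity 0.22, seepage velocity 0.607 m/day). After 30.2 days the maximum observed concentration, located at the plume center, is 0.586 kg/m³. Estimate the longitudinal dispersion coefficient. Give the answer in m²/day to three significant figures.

At the plume center C_max = M/(n_e·A·√(4πDt)), so D = M²/(4πt·(n_e·A·C_max)²).
n_e·A·C_max = 0.22 × 9.67 × 0.586 = 1.247 kg/m.
D = 8.44²/(4π × 30.2 × 1.247²) = 0.121 m²/day.

0.121 m²/day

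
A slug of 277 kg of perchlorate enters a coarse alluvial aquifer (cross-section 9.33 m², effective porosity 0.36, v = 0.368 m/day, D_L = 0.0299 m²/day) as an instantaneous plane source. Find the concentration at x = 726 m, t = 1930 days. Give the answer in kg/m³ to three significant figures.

For an instantaneous plane source, C(x,t) = M/(n_e·A·√(4πDt)) · exp(−(x−vt)²/(4Dt)), with n_e·A the pore (flow) area.
Plume center vt = 0.368 × 1930 = 710.24 m, so the well at 726 m is 15.76 m downgradient of the peak.
√(4πDt) = 26.93 m, giving peak height M/(n_e·A·√(4πDt)) = 277/(0.36 × 9.33 × 26.93) = 3.062 kg/m³.
(x−vt)²/(4Dt) = (15.76)²/(4 × 0.0299 × 1930) = 1.076; exp(−1.076) = 0.3410.
C = 3.062 × 0.3410 = 1.04 kg/m³.

1.04 kg/m³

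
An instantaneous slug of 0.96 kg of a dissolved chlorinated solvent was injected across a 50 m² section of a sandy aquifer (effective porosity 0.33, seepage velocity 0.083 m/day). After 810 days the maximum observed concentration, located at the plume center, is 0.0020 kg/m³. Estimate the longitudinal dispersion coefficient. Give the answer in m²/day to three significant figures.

At the plume center C_max = M/(n_e·A·√(4πDt)), so D = M²/(4πt·(n_e·A·C_max)²).
n_e·A·C_max = 0.33 × 50 × 0.0020 = 0.03300 kg/m.
D = 0.96²/(4π × 810 × 0.03300²) = 0.0831 m²/day.

0.0831 m²/day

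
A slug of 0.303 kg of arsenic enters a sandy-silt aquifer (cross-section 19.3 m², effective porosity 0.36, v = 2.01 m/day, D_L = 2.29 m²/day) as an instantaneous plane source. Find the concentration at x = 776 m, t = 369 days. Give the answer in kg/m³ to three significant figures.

For an instantaneous plane source, C(x,t) = M/(n_e·A·√(4πDt)) · exp(−(x−vt)²/(4Dt)), with n_e·A the pore (flow) area.
Plume center vt = 2.01 × 369 = 741.69 m, so the well at 776 m is 34.31 m downgradient of the peak.
√(4πDt) = 103.0 m, giving peak height M/(n_e·A·√(4πDt)) = 0.303/(0.36 × 19.3 × 103.0) = 0.0004234 kg/m³.
(x−vt)²/(4Dt) = (34.31)²/(4 × 2.29 × 369) = 0.3483; exp(−0.3483) = 0.7059.
C = 0.0004234 × 0.7059 = 0.000299 kg/m³.

0.000299 kg/m³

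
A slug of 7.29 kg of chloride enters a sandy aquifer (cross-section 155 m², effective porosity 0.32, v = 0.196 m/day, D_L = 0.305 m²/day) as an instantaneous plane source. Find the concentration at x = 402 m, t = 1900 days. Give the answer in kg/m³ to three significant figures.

0.00118 kg/m³

For an instantaneous plane source, C(x,t) = M/(n_e·A·√(4πDt)) · exp(−(x−vt)²/(4Dt)), with n_e·A the pore (flow) area.
Plume center vt = 0.196 × 1900 = 372.4 m, so the well at 402 m is 29.6 m downgradient of the peak.
√(4πDt) = 85.34 m, giving peak height M/(n_e·A·√(4πDt)) = 7.29/(0.32 × 155 × 85.34) = 0.001722 kg/m³.
(x−vt)²/(4Dt) = (29.6)²/(4 × 0.305 × 1900) = 0.3780; exp(−0.3780) = 0.6852.
C = 0.001722 × 0.6852 = 0.00118 kg/m³.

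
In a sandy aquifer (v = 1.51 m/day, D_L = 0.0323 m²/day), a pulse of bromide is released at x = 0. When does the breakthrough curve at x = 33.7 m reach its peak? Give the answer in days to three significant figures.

For the 1D instantaneous-source solution, setting ∂C/∂t = 0 at fixed x gives v²t² + 2Dt − x² = 0, so t = (√(D² + v²x²) − D)/v².
√(D² + v²x²) = √(0.0323² + 1.51² × 33.7²) = 50.89; v² = 2.2801.
t = (50.89 − 0.0323)/2.2801 = 22.3 days (vs. the pure-advection estimate x/v = 22.3 d).

22.3 days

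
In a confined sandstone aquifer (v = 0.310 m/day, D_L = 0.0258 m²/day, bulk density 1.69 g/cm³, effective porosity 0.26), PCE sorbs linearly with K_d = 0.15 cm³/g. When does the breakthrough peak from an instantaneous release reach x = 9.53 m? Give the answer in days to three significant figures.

60.2 days

Retardation factor R = 1 + ρ_b·K_d/n = 1 + 1.69 × 0.15/0.26 = 1.975.
Sorption retards both mechanisms: v_R = v/R = 0.1570 m/day, D_R = D/R = 0.01306 m²/day.
Peak time from v_R²t² + 2D_R t − x² = 0: t = (√(D_R² + v_R²x²) − D_R)/v_R².
√(D_R² + v_R²x²) = √(0.01306² + 0.1570² × 9.53²) = 1.496; v_R² = 0.02465.
t = (1.496 − 0.01306)/0.02465 = 60.2 days.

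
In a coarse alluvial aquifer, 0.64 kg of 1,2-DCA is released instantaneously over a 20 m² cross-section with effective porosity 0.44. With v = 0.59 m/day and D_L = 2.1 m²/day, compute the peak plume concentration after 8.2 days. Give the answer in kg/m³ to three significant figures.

0.00494 kg/m³

The peak of an instantaneous 1D plume sits at x = vt; there the Gaussian factor is 1 and C_max = M/(n_e·A·√(4πDt)), where n_e·A is the pore area the mass is dissolved in.
√(4πDt) = √(4π × 2.1 × 8.2) = 14.71 m, so C_max = 0.64/(0.44 × 20 × 14.71) = 0.00494 kg/m³.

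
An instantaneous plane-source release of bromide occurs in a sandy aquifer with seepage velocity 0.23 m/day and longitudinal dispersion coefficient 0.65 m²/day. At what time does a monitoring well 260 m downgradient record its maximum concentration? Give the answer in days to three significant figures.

1120 days

For the 1D instantaneous-source solution, setting ∂C/∂t = 0 at fixed x gives v²t² + 2Dt − x² = 0, so t = (√(D² + v²x²) − D)/v².
√(D² + v²x²) = √(0.65² + 0.23² × 260²) = 59.80; v² = 0.0529.
t = (59.80 − 0.65)/0.0529 = 1120 days (vs. the pure-advection estimate x/v = 1130 d).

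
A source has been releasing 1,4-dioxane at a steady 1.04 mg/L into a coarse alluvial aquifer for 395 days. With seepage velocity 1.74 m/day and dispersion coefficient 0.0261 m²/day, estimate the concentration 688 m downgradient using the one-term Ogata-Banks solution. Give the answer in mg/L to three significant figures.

For a continuous step input, C/C₀ ≈ ½·erfc((x−vt)/(2√(Dt))).
vt = 1.74 × 395 = 687.3 m and 2√(Dt) = 2√(0.0261 × 395) = 6.422 m.
Argument (x−vt)/(2√(Dt)) = (688 − 687.3)/6.422 = 0.1090; ½·erfc(0.1090) = 0.4387.
C = 1.04 × 0.4387 = 0.456 mg/L.

0.456 mg/L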